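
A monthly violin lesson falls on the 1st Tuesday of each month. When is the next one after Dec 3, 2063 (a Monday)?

Dec 2063 starts on a Saturday, so its 1st Tuesday is Dec 4, 2063 (3 days in).
Dec 4, 2063 is after Dec 3, 2063, so that is the next one.

Dec 4, 2063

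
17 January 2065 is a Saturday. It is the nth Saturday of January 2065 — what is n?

Day 17 falls in week ⌈17/7⌉ of the month.
Days 1–7 hold the 1st Saturday, 8–14 the 2nd, 15–21 the 3rd, 22–28 the 4th, 29–31 the 5th.
17 is in the range for the 3rd.

3rd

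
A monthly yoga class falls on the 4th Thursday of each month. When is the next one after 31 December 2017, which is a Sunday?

December 2017 starts on a Friday; its first Thursday is the 7th, so the 4th Thursday is the 28th — 28 December 2017.
That is not after 31 December 2017, so look at January 2018.
January 2018 starts on a Monday; its first Thursday is the 4th, so the 4th Thursday is the 25th — 25 January 2018.

25 January 2018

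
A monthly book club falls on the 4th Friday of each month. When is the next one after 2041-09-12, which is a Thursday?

September 2041 starts on a Sunday; its first Friday is the 6th, so the 4th Friday is the 27th — 2041-09-27.
2041-09-27 is after 2041-09-12, so that is the next one.

2041-09-27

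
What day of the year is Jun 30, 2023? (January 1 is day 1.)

Days in months before Jun: 31 + 28 + 31 + 30 + 31 = 151.
Plus 30 days into Jun → day 181.

181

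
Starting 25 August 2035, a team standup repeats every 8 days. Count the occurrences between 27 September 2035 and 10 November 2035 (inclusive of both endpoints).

5

Occurrences land 8·i days after 25 August 2035 for i = 0, 1, 2, …
27 September 2035 is 33 days after the start; 33 ÷ 8 = 4 remainder 1; since the remainder is 1, round up to i = 5. First occurrence in the window: #6 on 4 October 2035 (5×8 = 40 days in).
10 November 2035 is 77 days after the start; 77 ÷ 8 = 9 remainder 5. Last occurrence in the window: #10 on 5 November 2035.
Occurrences #6 through #10: 5 in total.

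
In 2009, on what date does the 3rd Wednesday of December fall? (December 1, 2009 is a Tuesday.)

16 December 2009

December 2009 begins on a Tuesday, so the first Wednesday is December 2 (1 day later).
The 3rd Wednesday is 2 weeks later: 2 + 14 = 16.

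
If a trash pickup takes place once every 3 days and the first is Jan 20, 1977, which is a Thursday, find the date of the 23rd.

The 23rd occurrence is 22 intervals after the first: 22 × 3 = 66 days after Jan 20, 1977.
Jan has 31 days — 11 days to the end of Jan leaves 55.
Feb has 28 days (27 left).
27 days into Mar → Mar 27, 1977.

Mar 27, 1977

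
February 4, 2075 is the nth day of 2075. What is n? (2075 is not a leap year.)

Days in months before February: 31 = 31.
Plus 4 days into February → day 35.

35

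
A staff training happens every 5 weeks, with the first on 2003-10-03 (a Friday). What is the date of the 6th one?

The 6th occurrence is 5 intervals after the first: 5 × 35 = 175 days after 2003-10-03.
October has 31 days — 28 days to the end of October leaves 147.
November has 30 days (117 left).
December has 31 days (86 left).
January has 31 days (55 left).
February has 29 days (26 left).
26 days into March → 2004-03-26.

2004-03-26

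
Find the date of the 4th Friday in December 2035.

The first Friday of December 2035 is December 7.
The 4th Friday is 3 weeks later: 7 + 21 = 28.

28 December 2035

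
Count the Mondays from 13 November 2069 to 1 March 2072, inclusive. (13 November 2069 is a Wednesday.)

120

13 November 2069 is a Wednesday; the first Monday on or after it is 18 November 2069 (5 days later).
From 18 November 2069 to 1 March 2072: 43 + 365 + 365 + 61 = 834 days (rest of 2069, 2070, 2071, to 1 March 2072 in 2072).
834 ÷ 7 = 119 full weeks with remainder 1, so 119 more Mondays after the first → 120.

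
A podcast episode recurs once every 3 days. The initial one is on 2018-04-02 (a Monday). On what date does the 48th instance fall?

The 48th occurrence is 47 intervals after the first: 47 × 3 = 141 days after 2018-04-02.
April has 30 days — 28 days to the end of April leaves 113.
May has 31 days (82 left).
June has 30 days (52 left).
July has 31 days (21 left).
21 days into August → 2018-08-21.

2018-08-21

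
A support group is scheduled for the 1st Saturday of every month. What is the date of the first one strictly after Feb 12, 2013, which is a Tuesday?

Feb 2013 starts on a Friday, so its 1st Saturday is Feb 2, 2013 (1 day in).
That is not after Feb 12, 2013, so look at Mar 2013.
Mar 2013 starts on a Friday, so its 1st Saturday is Mar 2, 2013 (1 day in).

Mar 2, 2013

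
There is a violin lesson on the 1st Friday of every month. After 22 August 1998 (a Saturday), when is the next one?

4 September 1998

August 1998 starts on a Saturday, so its 1st Friday is 7 August 1998 (6 days in).
That is not after 22 August 1998, so look at September 1998.
September 1998 starts on a Tuesday, so its 1st Friday is 4 September 1998 (3 days in).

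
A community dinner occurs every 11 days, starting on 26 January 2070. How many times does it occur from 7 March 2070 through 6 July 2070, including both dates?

Occurrences land 11·i days after 26 January 2070 for i = 0, 1, 2, …
7 March 2070 is 40 days after the start; 40 ÷ 11 = 3 remainder 7; since the remainder is 7, round up to i = 4. First occurrence in the window: #5 on 11 March 2070 (4×11 = 44 days in).
6 July 2070 is 161 days after the start; 161 ÷ 11 = 14 remainder 7. Last occurrence in the window: #15 on 29 June 2070.
Occurrences #5 through #15: 11 in total.

11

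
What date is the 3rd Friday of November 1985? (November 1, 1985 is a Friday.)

15 November 1985

November 1985 begins on a Friday, so the first Friday is November 1.
The 3rd Friday is 2 weeks later: 1 + 14 = 15.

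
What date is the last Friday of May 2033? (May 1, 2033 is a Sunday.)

May 2033 begins on a Sunday, so the first Friday is May 6 (5 days later).
May 2033 has 31 days. Adding weeks: 6, 13, 20, 27 — the last one ≤ 31 is the 27th.

May 27, 2033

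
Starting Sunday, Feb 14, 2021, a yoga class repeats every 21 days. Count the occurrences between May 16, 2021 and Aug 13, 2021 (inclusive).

Occurrences land 21·i days after Feb 14, 2021 for i = 0, 1, 2, …
May 16, 2021 is 91 days after the start; 91 ÷ 21 = 4 remainder 7; since the remainder is 7, round up to i = 5. First occurrence in the window: #6 on May 30, 2021 (5×21 = 105 days in).
Aug 13, 2021 is 180 days after the start; 180 ÷ 21 = 8 remainder 12. Last occurrence in the window: #9 on Aug 1, 2021.
Occurrences #6 through #9: 4 in total.

4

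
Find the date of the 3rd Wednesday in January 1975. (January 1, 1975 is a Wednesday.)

1975-01-15

January 1975 begins on a Wednesday, so the first Wednesday is January 1.
The 3rd Wednesday is 2 weeks later: 1 + 14 = 15.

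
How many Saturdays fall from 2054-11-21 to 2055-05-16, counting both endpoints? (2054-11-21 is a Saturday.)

26

2054-11-21 is a Saturday; the first Saturday on or after it is 2054-11-21.
From 2054-11-21 to 2055-05-16: 9 + 31 + 31 + 28 + 31 + 30 + 16 = 176 days (rest of November, December, January, February, March, April, May).
176 ÷ 7 = 25 full weeks with remainder 1, so 25 more Saturdays after the first → 26.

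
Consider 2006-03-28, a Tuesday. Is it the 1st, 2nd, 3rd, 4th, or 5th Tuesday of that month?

Day 28 falls in week ⌈28/7⌉ of the month.
Days 1–7 hold the 1st Tuesday, 8–14 the 2nd, 15–21 the 3rd, 22–28 the 4th, 29–31 the 5th.
28 is in the range for the 4th.

4th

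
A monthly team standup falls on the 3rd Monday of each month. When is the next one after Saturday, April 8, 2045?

April 17, 2045

April 2045 starts on a Saturday; its first Monday is the 3rd, so the 3rd Monday is the 17th — April 17, 2045.
April 17, 2045 is after April 8, 2045, so that is the next one.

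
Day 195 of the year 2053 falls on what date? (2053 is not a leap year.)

January has 31 days (195 − 31 = 164 remain).
February has 28 days (164 − 28 = 136 remain).
March has 31 days (136 − 31 = 105 remain).
April has 30 days (105 − 30 = 75 remain).
May has 31 days (75 − 31 = 44 remain).
June has 30 days (44 − 30 = 14 remain).
14 into July → July 14.

14 July 2053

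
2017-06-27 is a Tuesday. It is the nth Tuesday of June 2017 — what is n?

4th

Day 27 falls in week ⌈27/7⌉ of the month.
Days 1–7 hold the 1st Tuesday, 8–14 the 2nd, 15–21 the 3rd, 22–28 the 4th, 29–31 the 5th.
27 is in the range for the 4th.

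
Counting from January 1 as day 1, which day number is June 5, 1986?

156

Days in months before June: 31 + 28 + 31 + 30 + 31 = 151.
Plus 5 days into June → day 156.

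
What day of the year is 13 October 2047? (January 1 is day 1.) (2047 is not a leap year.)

Days in months before October: 31 + 28 + 31 + 30 + 31 + 30 + 31 + 31 + 30 = 273.
Plus 13 days into October → day 286.

286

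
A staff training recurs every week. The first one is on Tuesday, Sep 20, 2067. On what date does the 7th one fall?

Nov 1, 2067

The 7th occurrence is 6 intervals after the first: 6 × 7 = 42 days after Sep 20, 2067.
Sep has 30 days — 10 days to the end of Sep leaves 32.
Oct has 31 days (1 left).
1 day into Nov → Nov 1, 2067.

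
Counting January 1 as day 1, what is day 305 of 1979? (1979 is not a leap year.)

1 November 1979

January has 31 days (305 − 31 = 274 remain).
February has 28 days (274 − 28 = 246 remain).
March has 31 days (246 − 31 = 215 remain).
April has 30 days (215 − 30 = 185 remain).
May has 31 days (185 − 31 = 154 remain).
June has 30 days (154 − 30 = 124 remain).
July has 31 days (124 − 31 = 93 remain).
August has 31 days (93 − 31 = 62 remain).
September has 30 days (62 − 30 = 32 remain).
October has 31 days (32 − 31 = 1 remain).
1 into November → November 1.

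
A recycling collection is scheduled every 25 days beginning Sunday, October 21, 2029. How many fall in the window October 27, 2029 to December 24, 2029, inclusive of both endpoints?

2

Occurrences land 25·i days after October 21, 2029 for i = 0, 1, 2, …
October 27, 2029 is 6 days after the start; 6 ÷ 25 = 0 remainder 6; since the remainder is 6, round up to i = 1. First occurrence in the window: #2 on November 15, 2029 (1×25 = 25 days in).
December 24, 2029 is 64 days after the start; 64 ÷ 25 = 2 remainder 14. Last occurrence in the window: #3 on December 10, 2029.
Occurrences #2 through #3: 2 in total.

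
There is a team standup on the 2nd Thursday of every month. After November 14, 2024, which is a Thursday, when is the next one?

November 2024 starts on a Friday; its first Thursday is the 7th, so the 2nd Thursday is the 14th — November 14, 2024.
That is not after November 14, 2024, so look at December 2024.
December 2024 starts on a Sunday; its first Thursday is the 5th, so the 2nd Thursday is the 12th — December 12, 2024.

December 12, 2024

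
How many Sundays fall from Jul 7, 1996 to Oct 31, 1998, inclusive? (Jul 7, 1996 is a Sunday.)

121

Jul 7, 1996 is a Sunday; the first Sunday on or after it is Jul 7, 1996.
From Jul 7, 1996 to Oct 31, 1998: 177 + 365 + 304 = 846 days (rest of 1996, 1997, to Oct 31, 1998 in 1998).
846 ÷ 7 = 120 full weeks with remainder 6, so 120 more Sundays after the first → 121.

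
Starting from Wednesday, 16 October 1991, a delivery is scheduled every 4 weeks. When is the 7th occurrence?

The 7th occurrence is 6 intervals after the first: 6 × 28 = 168 days after 16 October 1991.
October has 31 days — 15 days to the end of October leaves 153.
November has 30 days (123 left).
December has 31 days (92 left).
January has 31 days (61 left).
February has 29 days (32 left).
March has 31 days (1 left).
1 day into April → 1 April 1992.

1 April 1992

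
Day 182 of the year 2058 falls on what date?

1 July 2058

January has 31 days (182 − 31 = 151 remain).
February has 28 days (151 − 28 = 123 remain).
March has 31 days (123 − 31 = 92 remain).
April has 30 days (92 − 30 = 62 remain).
May has 31 days (62 − 31 = 31 remain).
June has 30 days (31 − 30 = 1 remain).
1 into July → July 1.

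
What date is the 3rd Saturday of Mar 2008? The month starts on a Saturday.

Mar 2008 begins on a Saturday, so the first Saturday is Mar 1.
The 3rd Saturday is 2 weeks later: 1 + 14 = 15.

Mar 15, 2008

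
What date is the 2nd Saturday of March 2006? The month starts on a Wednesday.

2006-03-11

March 2006 begins on a Wednesday, so the first Saturday is March 4 (3 days later).
The 2nd Saturday is 1 weeks later: 4 + 7 = 11.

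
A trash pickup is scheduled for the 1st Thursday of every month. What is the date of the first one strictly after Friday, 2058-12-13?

2059-01-02

December 2058 starts on a Sunday, so its 1st Thursday is 2058-12-05 (4 days in).
That is not after 2058-12-13, so look at January 2059.
January 2059 starts on a Wednesday, so its 1st Thursday is 2059-01-02 (1 day in).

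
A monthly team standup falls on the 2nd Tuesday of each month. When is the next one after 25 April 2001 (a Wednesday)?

April 2001 starts on a Sunday; its first Tuesday is the 3rd, so the 2nd Tuesday is the 10th — 10 April 2001.
That is not after 25 April 2001, so look at May 2001.
May 2001 starts on a Tuesday; its first Tuesday is the 1st, so the 2nd Tuesday is the 8th — 8 May 2001.

8 May 2001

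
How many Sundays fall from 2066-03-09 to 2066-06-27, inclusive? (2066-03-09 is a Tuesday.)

16

2066-03-09 is a Tuesday; the first Sunday on or after it is 2066-03-14 (5 days later).
From 2066-03-14 to 2066-06-27: 17 + 30 + 31 + 27 = 105 days (rest of March, April, May, June).
105 ÷ 7 = 15 full weeks with remainder 0, so 15 more Sundays after the first → 16.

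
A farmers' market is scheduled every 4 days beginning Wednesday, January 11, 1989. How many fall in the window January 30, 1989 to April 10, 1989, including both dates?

Occurrences land 4·i days after January 11, 1989 for i = 0, 1, 2, …
January 30, 1989 is 19 days after the start; 19 ÷ 4 = 4 remainder 3; since the remainder is 3, round up to i = 5. First occurrence in the window: #6 on January 31, 1989 (5×4 = 20 days in).
April 10, 1989 is 89 days after the start; 89 ÷ 4 = 22 remainder 1. Last occurrence in the window: #23 on April 9, 1989.
Occurrences #6 through #23: 18 in total.

18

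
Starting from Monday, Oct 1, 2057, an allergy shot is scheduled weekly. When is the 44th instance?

Jul 29, 2058

The 44th occurrence is 43 intervals after the first: 43 × 7 = 301 days after Oct 1, 2057.
Oct has 31 days — 30 days to the end of Oct leaves 271.
Nov has 30 days (241 left).
Dec has 31 days (210 left).
Jan has 31 days (179 left).
Feb has 28 days (151 left).
Mar has 31 days (120 left).
Apr has 30 days (90 left).
May has 31 days (59 left).
Jun has 30 days (29 left).
29 days into Jul → Jul 29, 2058.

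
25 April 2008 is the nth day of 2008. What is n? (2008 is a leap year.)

116

Days in months before April: 31 + 29 + 31 = 91.
Plus 25 days into April → day 116.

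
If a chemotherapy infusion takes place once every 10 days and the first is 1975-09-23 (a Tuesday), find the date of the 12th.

1976-01-11

The 12th occurrence is 11 intervals after the first: 11 × 10 = 110 days after 1975-09-23.
September has 30 days — 7 days to the end of September leaves 103.
October has 31 days (72 left).
November has 30 days (42 left).
December has 31 days (11 left).
11 days into January → 1976-01-11.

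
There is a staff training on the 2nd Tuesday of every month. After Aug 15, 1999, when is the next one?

Sep 14, 1999

Aug 1999 starts on a Sunday; its first Tuesday is the 3rd, so the 2nd Tuesday is the 10th — Aug 10, 1999.
That is not after Aug 15, 1999, so look at Sep 1999.
Sep 1999 starts on a Wednesday; its first Tuesday is the 7th, so the 2nd Tuesday is the 14th — Sep 14, 1999.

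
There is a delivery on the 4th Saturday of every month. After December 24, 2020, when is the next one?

December 26, 2020

December 2020 starts on a Tuesday; its first Saturday is the 5th, so the 4th Saturday is the 26th — December 26, 2020.
December 26, 2020 is after December 24, 2020, so that is the next one.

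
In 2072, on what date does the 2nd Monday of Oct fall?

Oct 2072 begins on a Saturday, so the first Monday is Oct 3 (2 days later).
The 2nd Monday is 1 weeks later: 3 + 7 = 10.

Oct 10, 2072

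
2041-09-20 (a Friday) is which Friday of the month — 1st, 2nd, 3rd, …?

Day 20 falls in week ⌈20/7⌉ of the month.
Days 1–7 hold the 1st Friday, 8–14 the 2nd, 15–21 the 3rd, 22–28 the 4th, 29–31 the 5th.
20 is in the range for the 3rd.

3rd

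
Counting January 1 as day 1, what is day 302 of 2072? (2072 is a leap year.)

Oct 28, 2072

Jan has 31 days (302 − 31 = 271 remain).
Feb has 29 days (271 − 29 = 242 remain).
Mar has 31 days (242 − 31 = 211 remain).
Apr has 30 days (211 − 30 = 181 remain).
May has 31 days (181 − 31 = 150 remain).
Jun has 30 days (150 − 30 = 120 remain).
Jul has 31 days (120 − 31 = 89 remain).
Aug has 31 days (89 − 31 = 58 remain).
Sep has 30 days (58 − 30 = 28 remain).
28 into Oct → Oct 28.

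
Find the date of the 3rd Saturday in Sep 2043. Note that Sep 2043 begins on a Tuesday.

Sep 2043 begins on a Tuesday, so the first Saturday is Sep 5 (4 days later).
The 3rd Saturday is 2 weeks later: 5 + 14 = 19.

Sep 19, 2043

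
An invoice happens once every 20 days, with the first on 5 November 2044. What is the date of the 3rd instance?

15 December 2044

The 3rd occurrence is 2 intervals after the first: 2 × 20 = 40 days after 5 November 2044.
November has 30 days — 25 days to the end of November leaves 15.
15 days into December → 15 December 2044.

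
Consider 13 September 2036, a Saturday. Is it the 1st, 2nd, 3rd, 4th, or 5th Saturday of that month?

Day 13 falls in week ⌈13/7⌉ of the month.
Days 1–7 hold the 1st Saturday, 8–14 the 2nd, 15–21 the 3rd, 22–28 the 4th, 29–31 the 5th.
13 is in the range for the 2nd.

2nd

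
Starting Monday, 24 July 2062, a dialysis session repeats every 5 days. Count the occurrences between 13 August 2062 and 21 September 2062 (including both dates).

8

Occurrences land 5·i days after 24 July 2062 for i = 0, 1, 2, …
13 August 2062 is 20 days after the start; 20 ÷ 5 = 4 remainder 0. First occurrence in the window: #5 on 13 August 2062 (4×5 = 20 days in).
21 September 2062 is 59 days after the start; 59 ÷ 5 = 11 remainder 4. Last occurrence in the window: #12 on 17 September 2062.
Occurrences #5 through #12: 8 in total.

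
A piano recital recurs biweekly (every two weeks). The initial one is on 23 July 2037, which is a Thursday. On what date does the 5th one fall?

17 September 2037

The 5th occurrence is 4 intervals after the first: 4 × 14 = 56 days after 23 July 2037.
July has 31 days — 8 days to the end of July leaves 48.
August has 31 days (17 left).
17 days into September → 17 September 2037.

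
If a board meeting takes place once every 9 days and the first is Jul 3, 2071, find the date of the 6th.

Aug 17, 2071

The 6th occurrence is 5 intervals after the first: 5 × 9 = 45 days after Jul 3, 2071.
Jul has 31 days — 28 days to the end of Jul leaves 17.
17 days into Aug → Aug 17, 2071.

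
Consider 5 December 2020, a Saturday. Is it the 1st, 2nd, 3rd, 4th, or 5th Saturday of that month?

1st

Day 5 falls in week ⌈5/7⌉ of the month.
Days 1–7 hold the 1st Saturday, 8–14 the 2nd, 15–21 the 3rd, 22–28 the 4th, 29–31 the 5th.
5 is in the range for the 1st.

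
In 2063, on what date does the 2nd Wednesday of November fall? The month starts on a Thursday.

November 2063 begins on a Thursday, so the first Wednesday is November 7 (6 days later).
The 2nd Wednesday is 1 weeks later: 7 + 7 = 14.

14 November 2063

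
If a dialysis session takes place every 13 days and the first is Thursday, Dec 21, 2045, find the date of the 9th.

Apr 4, 2046

The 9th occurrence is 8 intervals after the first: 8 × 13 = 104 days after Dec 21, 2045.
Dec has 31 days — 10 days to the end of Dec leaves 94.
Jan has 31 days (63 left).
Feb has 28 days (35 left).
Mar has 31 days (4 left).
4 days into Apr → Apr 4, 2046.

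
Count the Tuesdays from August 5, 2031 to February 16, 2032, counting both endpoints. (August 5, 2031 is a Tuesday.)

28

August 5, 2031 is a Tuesday; the first Tuesday on or after it is August 5, 2031.
From August 5, 2031 to February 16, 2032: 26 + 30 + 31 + 30 + 31 + 31 + 16 = 195 days (rest of August, September, October, November, December, January, February).
195 ÷ 7 = 27 full weeks with remainder 6, so 27 more Tuesdays after the first → 28.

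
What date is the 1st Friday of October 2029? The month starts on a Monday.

October 2029 begins on a Monday, so the first Friday is October 5 (4 days later).

2029-10-05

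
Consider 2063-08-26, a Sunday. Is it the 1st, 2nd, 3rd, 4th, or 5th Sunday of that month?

4th

Day 26 falls in week ⌈26/7⌉ of the month.
Days 1–7 hold the 1st Sunday, 8–14 the 2nd, 15–21 the 3rd, 22–28 the 4th, 29–31 the 5th.
26 is in the range for the 4th.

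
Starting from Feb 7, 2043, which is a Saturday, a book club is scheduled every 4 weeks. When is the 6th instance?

The 6th occurrence is 5 intervals after the first: 5 × 28 = 140 days after Feb 7, 2043.
Feb has 28 days — 21 days to the end of Feb leaves 119.
Mar has 31 days (88 left).
Apr has 30 days (58 left).
May has 31 days (27 left).
27 days into Jun → Jun 27, 2043.

Jun 27, 2043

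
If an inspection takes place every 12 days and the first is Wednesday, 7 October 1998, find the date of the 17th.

The 17th occurrence is 16 intervals after the first: 16 × 12 = 192 days after 7 October 1998.
October has 31 days — 24 days to the end of October leaves 168.
November has 30 days (138 left).
December has 31 days (107 left).
January has 31 days (76 left).
February has 28 days (48 left).
March has 31 days (17 left).
17 days into April → 17 April 1999.

17 April 1999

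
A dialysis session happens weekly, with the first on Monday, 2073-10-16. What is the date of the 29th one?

The 29th occurrence is 28 intervals after the first: 28 × 7 = 196 days after 2073-10-16.
October has 31 days — 15 days to the end of October leaves 181.
November has 30 days (151 left).
December has 31 days (120 left).
January has 31 days (89 left).
February has 28 days (61 left).
March has 31 days (30 left).
30 days into April → 2074-04-30.

2074-04-30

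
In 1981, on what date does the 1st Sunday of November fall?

The first Sunday of November 1981 is November 1.

1 November 1981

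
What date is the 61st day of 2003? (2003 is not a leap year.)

Mar 2, 2003

Jan has 31 days (61 − 31 = 30 remain).
Feb has 28 days (30 − 28 = 2 remain).
2 into Mar → Mar 2.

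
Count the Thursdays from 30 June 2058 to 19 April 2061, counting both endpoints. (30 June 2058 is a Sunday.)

30 June 2058 is a Sunday; the first Thursday on or after it is 4 July 2058 (4 days later).
From 4 July 2058 to 19 April 2061: 180 + 365 + 366 + 109 = 1020 days (rest of 2058, 2059, 2060, to 19 April 2061 in 2061).
1020 ÷ 7 = 145 full weeks with remainder 5, so 145 more Thursdays after the first → 146.

146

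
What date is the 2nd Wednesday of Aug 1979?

Aug 8, 1979

Aug 1979 begins on a Wednesday, so the first Wednesday is Aug 1.
The 2nd Wednesday is 1 weeks later: 1 + 7 = 8.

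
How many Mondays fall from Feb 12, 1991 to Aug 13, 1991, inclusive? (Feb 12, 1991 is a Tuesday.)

Feb 12, 1991 is a Tuesday; the first Monday on or after it is Feb 18, 1991 (6 days later).
From Feb 18, 1991 to Aug 13, 1991: 10 + 31 + 30 + 31 + 30 + 31 + 13 = 176 days (rest of Feb, Mar, Apr, May, Jun, Jul, Aug).
176 ÷ 7 = 25 full weeks with remainder 1, so 25 more Mondays after the first → 26.

26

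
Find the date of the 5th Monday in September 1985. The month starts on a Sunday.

1985-09-30

September 1985 begins on a Sunday, so the first Monday is September 2 (1 day later).
The 5th Monday is 4 weeks later: 2 + 28 = 30.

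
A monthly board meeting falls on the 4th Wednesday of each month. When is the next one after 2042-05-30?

2042-06-25

May 2042 starts on a Thursday; its first Wednesday is the 7th, so the 4th Wednesday is the 28th — 2042-05-28.
That is not after 2042-05-30, so look at June 2042.
June 2042 starts on a Sunday; its first Wednesday is the 4th, so the 4th Wednesday is the 25th — 2042-06-25.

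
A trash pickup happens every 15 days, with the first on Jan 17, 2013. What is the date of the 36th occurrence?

Jun 26, 2014

The 36th occurrence is 35 intervals after the first: 35 × 15 = 525 days after Jan 17, 2013.
Jan has 31 days — 14 days to the end of Jan leaves 511.
From end of Jan to end of 2013 is 334 days (177 left).
Jan has 31 days (146 left).
Feb has 28 days (118 left).
Mar has 31 days (87 left).
Apr has 30 days (57 left).
May has 31 days (26 left).
26 days into Jun → Jun 26, 2014.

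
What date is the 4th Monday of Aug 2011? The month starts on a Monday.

Aug 2011 begins on a Monday, so the first Monday is Aug 1.
The 4th Monday is 3 weeks later: 1 + 21 = 22.

Aug 22, 2011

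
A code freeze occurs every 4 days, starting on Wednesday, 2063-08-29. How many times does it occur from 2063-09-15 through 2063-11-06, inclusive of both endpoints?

Occurrences land 4·i days after 2063-08-29 for i = 0, 1, 2, …
2063-09-15 is 17 days after the start; 17 ÷ 4 = 4 remainder 1; since the remainder is 1, round up to i = 5. First occurrence in the window: #6 on 2063-09-18 (5×4 = 20 days in).
2063-11-06 is 69 days after the start; 69 ÷ 4 = 17 remainder 1. Last occurrence in the window: #18 on 2063-11-05.
Occurrences #6 through #18: 13 in total.

13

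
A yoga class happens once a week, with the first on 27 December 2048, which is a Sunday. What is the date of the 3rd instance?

10 January 2049

The 3rd occurrence is 2 intervals after the first: 2 × 7 = 14 days after 27 December 2048.
December has 31 days — 4 days to the end of December leaves 10.
10 days into January → 10 January 2049.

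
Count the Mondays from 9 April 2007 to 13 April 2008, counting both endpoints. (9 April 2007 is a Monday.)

9 April 2007 is a Monday; the first Monday on or after it is 9 April 2007.
From 9 April 2007 to 13 April 2008: 266 + 104 = 370 days (rest of 2007, to 13 April 2008 in 2008).
370 ÷ 7 = 52 full weeks with remainder 6, so 52 more Mondays after the first → 53.

53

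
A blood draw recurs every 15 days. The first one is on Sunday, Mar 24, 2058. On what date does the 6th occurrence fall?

Jun 7, 2058

The 6th occurrence is 5 intervals after the first: 5 × 15 = 75 days after Mar 24, 2058.
Mar has 31 days — 7 days to the end of Mar leaves 68.
Apr has 30 days (38 left).
May has 31 days (7 left).
7 days into Jun → Jun 7, 2058.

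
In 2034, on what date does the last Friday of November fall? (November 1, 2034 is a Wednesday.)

November 2034 begins on a Wednesday, so the first Friday is November 3 (2 days later).
November 2034 has 30 days. Adding weeks: 3, 10, 17, 24 — the last one ≤ 30 is the 24th.

24 November 2034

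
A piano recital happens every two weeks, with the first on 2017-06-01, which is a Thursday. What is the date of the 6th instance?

2017-08-10

The 6th occurrence is 5 intervals after the first: 5 × 14 = 70 days after 2017-06-01.
June has 30 days — 29 days to the end of June leaves 41.
July has 31 days (10 left).
10 days into August → 2017-08-10.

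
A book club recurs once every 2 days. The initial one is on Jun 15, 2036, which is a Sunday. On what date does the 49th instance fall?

The 49th occurrence is 48 intervals after the first: 48 × 2 = 96 days after Jun 15, 2036.
Jun has 30 days — 15 days to the end of Jun leaves 81.
Jul has 31 days (50 left).
Aug has 31 days (19 left).
19 days into Sep → Sep 19, 2036.

Sep 19, 2036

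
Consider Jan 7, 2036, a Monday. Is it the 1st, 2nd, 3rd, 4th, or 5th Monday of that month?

Day 7 falls in week ⌈7/7⌉ of the month.
Days 1–7 hold the 1st Monday, 8–14 the 2nd, 15–21 the 3rd, 22–28 the 4th, 29–31 the 5th.
7 is in the range for the 1st.

1st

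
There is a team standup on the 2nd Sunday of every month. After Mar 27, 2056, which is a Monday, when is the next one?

Mar 2056 starts on a Wednesday; its first Sunday is the 5th, so the 2nd Sunday is the 12th — Mar 12, 2056.
That is not after Mar 27, 2056, so look at Apr 2056.
Apr 2056 starts on a Saturday; its first Sunday is the 2nd, so the 2nd Sunday is the 9th — Apr 9, 2056.

Apr 9, 2056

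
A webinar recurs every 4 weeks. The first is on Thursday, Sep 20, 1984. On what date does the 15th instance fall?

Oct 17, 1985

The 15th occurrence is 14 intervals after the first: 14 × 28 = 392 days after Sep 20, 1984.
Sep has 30 days — 10 days to the end of Sep leaves 382.
Oct has 31 days (351 left).
Nov has 30 days (321 left).
Dec has 31 days (290 left).
Jan has 31 days (259 left).
Feb has 28 days (231 left).
Mar has 31 days (200 left).
Apr has 30 days (170 left).
May has 31 days (139 left).
Jun has 30 days (109 left).
Jul has 31 days (78 left).
Aug has 31 days (47 left).
Sep has 30 days (17 left).
17 days into Oct → Oct 17, 1985.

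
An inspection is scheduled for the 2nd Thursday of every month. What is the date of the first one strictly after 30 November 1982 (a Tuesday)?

November 1982 starts on a Monday; its first Thursday is the 4th, so the 2nd Thursday is the 11th — 11 November 1982.
That is not after 30 November 1982, so look at December 1982.
December 1982 starts on a Wednesday; its first Thursday is the 2nd, so the 2nd Thursday is the 9th — 9 December 1982.

9 December 1982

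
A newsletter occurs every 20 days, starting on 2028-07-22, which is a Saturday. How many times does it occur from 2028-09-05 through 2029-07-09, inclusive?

Occurrences land 20·i days after 2028-07-22 for i = 0, 1, 2, …
2028-09-05 is 45 days after the start; 45 ÷ 20 = 2 remainder 5; since the remainder is 5, round up to i = 3. First occurrence in the window: #4 on 2028-09-20 (3×20 = 60 days in).
2029-07-09 is 352 days after the start; 352 ÷ 20 = 17 remainder 12. Last occurrence in the window: #18 on 2029-06-27.
Occurrences #4 through #18: 15 in total.

15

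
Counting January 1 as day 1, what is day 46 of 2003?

15 February 2003

January has 31 days (46 − 31 = 15 remain).
15 into February → February 15.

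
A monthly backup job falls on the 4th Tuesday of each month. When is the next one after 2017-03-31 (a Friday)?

March 2017 starts on a Wednesday; its first Tuesday is the 7th, so the 4th Tuesday is the 28th — 2017-03-28.
That is not after 2017-03-31, so look at April 2017.
April 2017 starts on a Saturday; its first Tuesday is the 4th, so the 4th Tuesday is the 25th — 2017-04-25.

2017-04-25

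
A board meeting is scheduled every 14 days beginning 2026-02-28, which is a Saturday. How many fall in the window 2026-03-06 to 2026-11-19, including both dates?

Occurrences land 14·i days after 2026-02-28 for i = 0, 1, 2, …
2026-03-06 is 6 days after the start; 6 ÷ 14 = 0 remainder 6; since the remainder is 6, round up to i = 1. First occurrence in the window: #2 on 2026-03-14 (1×14 = 14 days in).
2026-11-19 is 264 days after the start; 264 ÷ 14 = 18 remainder 12. Last occurrence in the window: #19 on 2026-11-07.
Occurrences #2 through #19: 18 in total.

18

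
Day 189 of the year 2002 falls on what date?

January has 31 days (189 − 31 = 158 remain).
February has 28 days (158 − 28 = 130 remain).
March has 31 days (130 − 31 = 99 remain).
April has 30 days (99 − 30 = 69 remain).
May has 31 days (69 − 31 = 38 remain).
June has 30 days (38 − 30 = 8 remain).
8 into July → July 8.

8 July 2002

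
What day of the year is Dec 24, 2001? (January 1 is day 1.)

Days in months before Dec: 31 + 28 + 31 + 30 + 31 + 30 + 31 + 31 + 30 + 31 + 30 = 334.
Plus 24 days into Dec → day 358.

358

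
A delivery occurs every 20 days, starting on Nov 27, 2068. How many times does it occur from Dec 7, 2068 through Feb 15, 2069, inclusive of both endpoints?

4

Occurrences land 20·i days after Nov 27, 2068 for i = 0, 1, 2, …
Dec 7, 2068 is 10 days after the start; 10 ÷ 20 = 0 remainder 10; since the remainder is 10, round up to i = 1. First occurrence in the window: #2 on Dec 17, 2068 (1×20 = 20 days in).
Feb 15, 2069 is 80 days after the start; 80 ÷ 20 = 4 remainder 0. Last occurrence in the window: #5 on Feb 15, 2069.
Occurrences #2 through #5: 4 in total.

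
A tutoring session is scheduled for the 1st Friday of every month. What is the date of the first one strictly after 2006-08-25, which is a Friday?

August 2006 starts on a Tuesday, so its 1st Friday is 2006-08-04 (3 days in).
That is not after 2006-08-25, so look at September 2006.
September 2006 starts on a Friday, so its 1st Friday is 2006-09-01.

2006-09-01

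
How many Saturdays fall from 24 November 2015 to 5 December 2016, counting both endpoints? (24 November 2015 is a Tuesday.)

54

24 November 2015 is a Tuesday; the first Saturday on or after it is 28 November 2015 (4 days later).
From 28 November 2015 to 5 December 2016: 33 + 340 = 373 days (rest of 2015, to 5 December 2016 in 2016).
373 ÷ 7 = 53 full weeks with remainder 2, so 53 more Saturdays after the first → 54.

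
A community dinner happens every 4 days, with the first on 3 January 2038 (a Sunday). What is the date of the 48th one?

The 48th occurrence is 47 intervals after the first: 47 × 4 = 188 days after 3 January 2038.
January has 31 days — 28 days to the end of January leaves 160.
February has 28 days (132 left).
March has 31 days (101 left).
April has 30 days (71 left).
May has 31 days (40 left).
June has 30 days (10 left).
10 days into July → 10 July 2038.

10 July 2038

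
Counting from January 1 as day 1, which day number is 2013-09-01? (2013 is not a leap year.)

Days in months before September: 31 + 28 + 31 + 30 + 31 + 30 + 31 + 31 = 243.
Plus 1 day into September → day 244.

244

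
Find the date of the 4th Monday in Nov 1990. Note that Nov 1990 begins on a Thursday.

Nov 26, 1990

Nov 1990 begins on a Thursday, so the first Monday is Nov 5 (4 days later).
The 4th Monday is 3 weeks later: 5 + 21 = 26.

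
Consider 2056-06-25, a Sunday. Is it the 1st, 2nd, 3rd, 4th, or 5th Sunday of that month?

Day 25 falls in week ⌈25/7⌉ of the month.
Days 1–7 hold the 1st Sunday, 8–14 the 2nd, 15–21 the 3rd, 22–28 the 4th, 29–31 the 5th.
25 is in the range for the 4th.

4th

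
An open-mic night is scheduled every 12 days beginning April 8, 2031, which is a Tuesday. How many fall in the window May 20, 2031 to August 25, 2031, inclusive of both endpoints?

Occurrences land 12·i days after April 8, 2031 for i = 0, 1, 2, …
May 20, 2031 is 42 days after the start; 42 ÷ 12 = 3 remainder 6; since the remainder is 6, round up to i = 4. First occurrence in the window: #5 on May 26, 2031 (4×12 = 48 days in).
August 25, 2031 is 139 days after the start; 139 ÷ 12 = 11 remainder 7. Last occurrence in the window: #12 on August 18, 2031.
Occurrences #5 through #12: 8 in total.

8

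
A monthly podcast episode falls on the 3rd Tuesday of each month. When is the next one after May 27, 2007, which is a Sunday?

Jun 19, 2007

May 2007 starts on a Tuesday; its first Tuesday is the 1st, so the 3rd Tuesday is the 15th — May 15, 2007.
That is not after May 27, 2007, so look at Jun 2007.
Jun 2007 starts on a Friday; its first Tuesday is the 5th, so the 3rd Tuesday is the 19th — Jun 19, 2007.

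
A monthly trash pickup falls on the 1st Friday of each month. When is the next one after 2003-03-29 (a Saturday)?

2003-04-04

March 2003 starts on a Saturday, so its 1st Friday is 2003-03-07 (6 days in).
That is not after 2003-03-29, so look at April 2003.
April 2003 starts on a Tuesday, so its 1st Friday is 2003-04-04 (3 days in).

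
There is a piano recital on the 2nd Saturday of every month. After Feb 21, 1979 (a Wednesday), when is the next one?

Feb 1979 starts on a Thursday; its first Saturday is the 3rd, so the 2nd Saturday is the 10th — Feb 10, 1979.
That is not after Feb 21, 1979, so look at Mar 1979.
Mar 1979 starts on a Thursday; its first Saturday is the 3rd, so the 2nd Saturday is the 10th — Mar 10, 1979.

Mar 10, 1979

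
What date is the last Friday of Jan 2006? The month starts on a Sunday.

Jan 2006 begins on a Sunday, so the first Friday is Jan 6 (5 days later).
Jan 2006 has 31 days. Adding weeks: 6, 13, 20, 27 — the last one ≤ 31 is the 27th.

Jan 27, 2006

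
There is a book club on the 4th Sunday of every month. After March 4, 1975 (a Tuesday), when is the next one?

March 23, 1975

March 1975 starts on a Saturday; its first Sunday is the 2nd, so the 4th Sunday is the 23rd — March 23, 1975.
March 23, 1975 is after March 4, 1975, so that is the next one.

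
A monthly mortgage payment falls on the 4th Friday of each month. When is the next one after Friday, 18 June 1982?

25 June 1982

June 1982 starts on a Tuesday; its first Friday is the 4th, so the 4th Friday is the 25th — 25 June 1982.
25 June 1982 is after 18 June 1982, so that is the next one.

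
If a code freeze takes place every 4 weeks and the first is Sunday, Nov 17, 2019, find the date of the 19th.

Apr 4, 2021

The 19th occurrence is 18 intervals after the first: 18 × 28 = 504 days after Nov 17, 2019.
Nov has 30 days — 13 days to the end of Nov leaves 491.
From end of Nov to end of 2019 is 31 days (460 left).
2020 has 366 days (94 left).
Jan has 31 days (63 left).
Feb has 28 days (35 left).
Mar has 31 days (4 left).
4 days into Apr → Apr 4, 2021.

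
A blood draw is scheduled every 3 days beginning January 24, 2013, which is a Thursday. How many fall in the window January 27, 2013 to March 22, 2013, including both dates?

Occurrences land 3·i days after January 24, 2013 for i = 0, 1, 2, …
January 27, 2013 is 3 days after the start; 3 ÷ 3 = 1 remainder 0. First occurrence in the window: #2 on January 27, 2013 (1×3 = 3 days in).
March 22, 2013 is 57 days after the start; 57 ÷ 3 = 19 remainder 0. Last occurrence in the window: #20 on March 22, 2013.
Occurrences #2 through #20: 19 in total.

19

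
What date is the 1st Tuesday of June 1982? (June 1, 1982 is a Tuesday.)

1 June 1982

June 1982 begins on a Tuesday, so the first Tuesday is June 1.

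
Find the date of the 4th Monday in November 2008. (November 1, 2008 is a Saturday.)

24 November 2008

November 2008 begins on a Saturday, so the first Monday is November 3 (2 days later).
The 4th Monday is 3 weeks later: 3 + 21 = 24.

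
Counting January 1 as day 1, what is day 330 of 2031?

January has 31 days (330 − 31 = 299 remain).
February has 28 days (299 − 28 = 271 remain).
March has 31 days (271 − 31 = 240 remain).
April has 30 days (240 − 30 = 210 remain).
May has 31 days (210 − 31 = 179 remain).
June has 30 days (179 − 30 = 149 remain).
July has 31 days (149 − 31 = 118 remain).
August has 31 days (118 − 31 = 87 remain).
September has 30 days (87 − 30 = 57 remain).
October has 31 days (57 − 31 = 26 remain).
26 into November → November 26.

26 November 2031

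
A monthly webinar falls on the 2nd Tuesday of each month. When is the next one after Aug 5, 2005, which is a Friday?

Aug 9, 2005

Aug 2005 starts on a Monday; its first Tuesday is the 2nd, so the 2nd Tuesday is the 9th — Aug 9, 2005.
Aug 9, 2005 is after Aug 5, 2005, so that is the next one.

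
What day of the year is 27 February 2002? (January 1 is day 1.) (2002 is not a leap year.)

Days in months before February: 31 = 31.
Plus 27 days into February → day 58.

58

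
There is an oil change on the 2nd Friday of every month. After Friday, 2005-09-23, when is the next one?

2005-10-14

September 2005 starts on a Thursday; its first Friday is the 2nd, so the 2nd Friday is the 9th — 2005-09-09.
That is not after 2005-09-23, so look at October 2005.
October 2005 starts on a Saturday; its first Friday is the 7th, so the 2nd Friday is the 14th — 2005-10-14.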